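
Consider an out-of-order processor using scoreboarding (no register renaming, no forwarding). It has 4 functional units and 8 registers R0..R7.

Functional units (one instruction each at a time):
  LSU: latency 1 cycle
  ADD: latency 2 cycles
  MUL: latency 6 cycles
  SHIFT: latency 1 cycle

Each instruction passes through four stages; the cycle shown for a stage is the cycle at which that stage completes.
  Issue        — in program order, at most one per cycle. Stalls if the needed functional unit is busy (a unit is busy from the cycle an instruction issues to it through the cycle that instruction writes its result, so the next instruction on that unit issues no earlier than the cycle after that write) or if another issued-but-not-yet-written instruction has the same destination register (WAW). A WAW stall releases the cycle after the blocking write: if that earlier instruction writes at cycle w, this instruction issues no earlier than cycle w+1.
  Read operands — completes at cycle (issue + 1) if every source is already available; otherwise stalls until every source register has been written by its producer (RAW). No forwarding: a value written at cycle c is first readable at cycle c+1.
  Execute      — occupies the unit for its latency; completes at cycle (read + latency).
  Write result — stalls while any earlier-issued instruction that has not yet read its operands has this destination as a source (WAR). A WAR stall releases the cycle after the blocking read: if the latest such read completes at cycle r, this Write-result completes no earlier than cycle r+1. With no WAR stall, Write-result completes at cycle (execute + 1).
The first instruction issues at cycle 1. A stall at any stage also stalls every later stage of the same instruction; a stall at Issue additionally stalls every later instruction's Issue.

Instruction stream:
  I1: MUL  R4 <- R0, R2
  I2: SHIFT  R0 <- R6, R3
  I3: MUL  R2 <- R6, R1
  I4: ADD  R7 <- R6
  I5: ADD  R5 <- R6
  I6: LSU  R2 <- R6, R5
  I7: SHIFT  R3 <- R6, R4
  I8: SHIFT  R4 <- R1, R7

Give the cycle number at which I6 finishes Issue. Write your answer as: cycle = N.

cycle = 19

t=1  I1→MUL
t=2  I1 RO; I2→SHIFT
t=3  I2 RO
t=4  I2 EX
t=5  I2 WR R0
t=8  I1 EX
t=9  I1 WR R4
t=10  I3→MUL
t=11  I3 RO; I4→ADD
t=12  I4 RO
t=14  I4 EX
t=15  I4 WR R7
t=16  I5→ADD
t=17  I3 EX; I5 RO
t=18  I3 WR R2
t=19  I5 EX; I6→LSU
t=20  I5 WR R5; I7→SHIFT
t=21  I6 RO; I7 RO
t=22  I6 EX; I7 EX
t=23  I6 WR R2; I7 WR R3
t=24  I8→SHIFT
t=25  I8 RO
t=26  I8 EX
t=27  I8 WR R4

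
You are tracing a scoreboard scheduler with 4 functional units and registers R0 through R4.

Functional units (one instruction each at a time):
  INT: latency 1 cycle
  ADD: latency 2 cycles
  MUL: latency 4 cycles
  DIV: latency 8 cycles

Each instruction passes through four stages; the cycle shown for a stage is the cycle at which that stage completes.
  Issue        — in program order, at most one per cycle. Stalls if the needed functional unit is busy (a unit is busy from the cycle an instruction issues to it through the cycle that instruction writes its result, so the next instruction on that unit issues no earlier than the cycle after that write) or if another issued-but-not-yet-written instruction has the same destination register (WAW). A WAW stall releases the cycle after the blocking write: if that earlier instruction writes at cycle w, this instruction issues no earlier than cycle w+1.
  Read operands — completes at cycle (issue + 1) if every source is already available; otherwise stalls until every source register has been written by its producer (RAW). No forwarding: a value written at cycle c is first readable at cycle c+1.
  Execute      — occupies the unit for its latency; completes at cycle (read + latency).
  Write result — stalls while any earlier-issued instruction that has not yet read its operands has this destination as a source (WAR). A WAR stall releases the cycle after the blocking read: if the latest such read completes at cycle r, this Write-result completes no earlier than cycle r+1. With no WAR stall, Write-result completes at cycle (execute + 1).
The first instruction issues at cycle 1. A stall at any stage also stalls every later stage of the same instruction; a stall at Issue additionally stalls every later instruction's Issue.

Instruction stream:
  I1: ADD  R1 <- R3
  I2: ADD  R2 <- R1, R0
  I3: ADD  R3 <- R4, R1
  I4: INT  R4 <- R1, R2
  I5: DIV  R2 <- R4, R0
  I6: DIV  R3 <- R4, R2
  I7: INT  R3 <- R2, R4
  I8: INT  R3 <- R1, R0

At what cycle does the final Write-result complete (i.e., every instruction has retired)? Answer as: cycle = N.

t=1  issue I1 (ADD)
t=2  I1 read-ops
t=4  I1 finished on ADD
t=5  I1→R1
t=6  issue I2 (ADD)
t=7  I2 read-ops
t=9  I2 finished on ADD
t=10  I2→R2
t=11  issue I3 (ADD)
t=12  I3 read-ops, issue I4 (INT)
t=13  I4 read-ops, issue I5 (DIV)
t=14  I3 finished on ADD, I4 finished on INT
t=15  I3→R3, I4→R4
t=16  I5 read-ops
t=24  I5 finished on DIV
t=25  I5→R2
t=26  issue I6 (DIV)
t=27  I6 read-ops
t=35  I6 finished on DIV
t=36  I6→R3
t=37  issue I7 (INT)
t=38  I7 read-ops
t=39  I7 finished on INT
t=40  I7→R3
t=41  issue I8 (INT)
t=42  I8 read-ops
t=43  I8 finished on INT
t=44  I8→R3

cycle = 44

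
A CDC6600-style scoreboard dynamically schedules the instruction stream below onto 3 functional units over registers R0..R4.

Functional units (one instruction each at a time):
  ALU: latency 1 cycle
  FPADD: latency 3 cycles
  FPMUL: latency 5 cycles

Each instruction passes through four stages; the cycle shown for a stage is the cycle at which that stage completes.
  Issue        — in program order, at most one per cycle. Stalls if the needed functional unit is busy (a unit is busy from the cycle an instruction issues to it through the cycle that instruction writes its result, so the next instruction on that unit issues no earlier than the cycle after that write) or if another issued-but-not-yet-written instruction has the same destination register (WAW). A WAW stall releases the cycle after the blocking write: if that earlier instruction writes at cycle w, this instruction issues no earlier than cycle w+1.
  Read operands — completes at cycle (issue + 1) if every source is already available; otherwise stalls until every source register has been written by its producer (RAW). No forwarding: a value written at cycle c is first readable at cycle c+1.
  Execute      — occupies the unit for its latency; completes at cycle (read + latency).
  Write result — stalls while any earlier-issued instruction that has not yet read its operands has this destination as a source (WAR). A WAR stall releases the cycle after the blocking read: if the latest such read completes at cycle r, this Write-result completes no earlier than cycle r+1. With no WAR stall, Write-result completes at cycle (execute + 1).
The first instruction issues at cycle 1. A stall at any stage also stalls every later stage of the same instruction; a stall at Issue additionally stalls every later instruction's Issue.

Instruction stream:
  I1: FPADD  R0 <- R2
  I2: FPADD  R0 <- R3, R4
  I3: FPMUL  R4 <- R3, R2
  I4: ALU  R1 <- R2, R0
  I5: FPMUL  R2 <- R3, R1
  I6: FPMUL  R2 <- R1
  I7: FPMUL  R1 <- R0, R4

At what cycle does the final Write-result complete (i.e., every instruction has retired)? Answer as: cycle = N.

cycle = 39

I1  is:1  ro:2  ex:5  wr:6
I2  is:7  ro:8  ex:11  wr:12  — struct: FPADD busy until I1 writes@6
I3  is:8  ro:9  ex:14  wr:15
I4  is:9  ro:13  ex:14  wr:15  — RAW R0: wait I2 write@12
I5  is:16  ro:17  ex:22  wr:23  — struct: FPMUL busy until I3 writes@15
I6  is:24  ro:25  ex:30  wr:31  — struct: FPMUL busy until I5 writes@23
I7  is:32  ro:33  ex:38  wr:39  — struct: FPMUL busy until I6 writes@31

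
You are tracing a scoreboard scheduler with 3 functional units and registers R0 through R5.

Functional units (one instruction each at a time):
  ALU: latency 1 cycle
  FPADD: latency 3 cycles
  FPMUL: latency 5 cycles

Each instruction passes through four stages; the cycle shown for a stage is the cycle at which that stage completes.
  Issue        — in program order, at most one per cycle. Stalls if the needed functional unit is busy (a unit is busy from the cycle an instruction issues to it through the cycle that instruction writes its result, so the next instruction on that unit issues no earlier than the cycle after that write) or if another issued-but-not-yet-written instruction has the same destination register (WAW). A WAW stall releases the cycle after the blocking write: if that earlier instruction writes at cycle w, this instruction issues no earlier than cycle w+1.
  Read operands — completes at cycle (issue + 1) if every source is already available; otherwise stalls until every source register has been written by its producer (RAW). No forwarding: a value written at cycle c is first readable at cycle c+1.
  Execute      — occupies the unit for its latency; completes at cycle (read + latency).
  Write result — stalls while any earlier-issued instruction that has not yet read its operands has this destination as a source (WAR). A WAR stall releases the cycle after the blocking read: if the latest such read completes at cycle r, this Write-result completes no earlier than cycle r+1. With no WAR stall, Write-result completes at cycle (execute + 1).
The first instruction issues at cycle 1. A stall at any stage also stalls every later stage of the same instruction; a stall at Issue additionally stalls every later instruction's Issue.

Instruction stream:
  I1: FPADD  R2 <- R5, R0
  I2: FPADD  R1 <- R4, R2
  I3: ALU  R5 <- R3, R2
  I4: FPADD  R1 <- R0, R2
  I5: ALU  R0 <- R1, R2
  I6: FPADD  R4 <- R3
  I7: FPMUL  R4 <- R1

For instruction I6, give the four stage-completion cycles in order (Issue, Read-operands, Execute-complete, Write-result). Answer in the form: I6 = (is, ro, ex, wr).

I1  is:1  ro:2  ex:5  wr:6
I2  is:7  ro:8  ex:11  wr:12  — struct: FPADD busy until I1 writes@6
I3  is:8  ro:9  ex:10  wr:11
I4  is:13  ro:14  ex:17  wr:18  — struct: FPADD busy until I2 writes@12
I5  is:14  ro:19  ex:20  wr:21  — RAW R1: wait I4 write@18
I6  is:19  ro:20  ex:23  wr:24  — struct: FPADD busy until I4 writes@18
I7  is:25  ro:26  ex:31  wr:32  — WAW R4: wait I6 write@24

I6 = (19, 20, 23, 24)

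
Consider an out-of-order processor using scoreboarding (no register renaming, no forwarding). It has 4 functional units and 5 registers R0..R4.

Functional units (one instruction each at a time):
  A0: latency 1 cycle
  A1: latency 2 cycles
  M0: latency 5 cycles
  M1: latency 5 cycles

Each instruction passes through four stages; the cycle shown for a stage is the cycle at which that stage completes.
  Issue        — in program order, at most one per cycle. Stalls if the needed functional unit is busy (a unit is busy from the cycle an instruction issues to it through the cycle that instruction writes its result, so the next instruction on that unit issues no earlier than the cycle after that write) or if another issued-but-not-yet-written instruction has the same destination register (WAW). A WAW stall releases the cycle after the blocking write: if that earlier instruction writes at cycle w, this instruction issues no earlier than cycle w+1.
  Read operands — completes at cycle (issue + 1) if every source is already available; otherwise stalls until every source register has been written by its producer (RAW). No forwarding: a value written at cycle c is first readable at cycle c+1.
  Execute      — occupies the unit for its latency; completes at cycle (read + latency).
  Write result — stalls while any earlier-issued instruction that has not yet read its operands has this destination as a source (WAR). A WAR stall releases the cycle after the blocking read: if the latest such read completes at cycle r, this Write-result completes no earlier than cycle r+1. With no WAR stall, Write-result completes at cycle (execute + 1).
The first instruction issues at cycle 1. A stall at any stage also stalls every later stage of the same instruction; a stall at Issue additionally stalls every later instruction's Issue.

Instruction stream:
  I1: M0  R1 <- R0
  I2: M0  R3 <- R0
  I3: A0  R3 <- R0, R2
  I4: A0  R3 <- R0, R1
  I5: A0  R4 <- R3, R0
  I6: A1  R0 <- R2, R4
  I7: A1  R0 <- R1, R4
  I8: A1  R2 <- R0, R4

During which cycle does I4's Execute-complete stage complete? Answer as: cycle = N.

cycle = 23

[I1] 1/2/7/8
[I2] 9/10/15/16  (struct: M0 busy until I1 writes@8)
[I3] 17/18/19/20  (WAW R3: wait I2 write@16)
[I4] 21/22/23/24  (struct: A0 busy until I3 writes@20)
[I5] 25/26/27/28  (struct: A0 busy until I4 writes@24)
[I6] 26/29/31/32  (RAW R4: wait I5 write@28)
[I7] 33/34/36/37  (struct: A1 busy until I6 writes@32)
[I8] 38/39/41/42  (struct: A1 busy until I7 writes@37)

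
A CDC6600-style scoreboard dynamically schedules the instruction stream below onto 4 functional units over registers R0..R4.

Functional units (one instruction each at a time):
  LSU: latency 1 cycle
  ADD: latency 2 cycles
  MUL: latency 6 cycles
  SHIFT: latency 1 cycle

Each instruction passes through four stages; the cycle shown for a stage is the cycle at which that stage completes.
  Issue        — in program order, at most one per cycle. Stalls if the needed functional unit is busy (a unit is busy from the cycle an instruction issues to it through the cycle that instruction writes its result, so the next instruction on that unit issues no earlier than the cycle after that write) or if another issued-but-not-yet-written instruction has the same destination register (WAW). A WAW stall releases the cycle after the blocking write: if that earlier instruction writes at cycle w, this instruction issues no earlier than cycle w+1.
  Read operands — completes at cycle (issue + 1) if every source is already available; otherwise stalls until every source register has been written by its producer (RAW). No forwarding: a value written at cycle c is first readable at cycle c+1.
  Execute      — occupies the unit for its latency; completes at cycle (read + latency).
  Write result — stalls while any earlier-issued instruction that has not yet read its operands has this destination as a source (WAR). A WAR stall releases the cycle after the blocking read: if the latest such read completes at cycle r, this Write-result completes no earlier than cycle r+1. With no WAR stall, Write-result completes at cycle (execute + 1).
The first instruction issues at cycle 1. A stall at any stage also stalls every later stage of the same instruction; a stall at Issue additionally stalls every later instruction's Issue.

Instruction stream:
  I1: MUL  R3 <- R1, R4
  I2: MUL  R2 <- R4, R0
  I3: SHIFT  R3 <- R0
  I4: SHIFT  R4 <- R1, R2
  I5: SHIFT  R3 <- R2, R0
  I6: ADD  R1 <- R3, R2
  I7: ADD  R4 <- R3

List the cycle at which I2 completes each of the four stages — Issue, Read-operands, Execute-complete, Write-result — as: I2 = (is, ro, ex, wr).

  I1 | 1 | 2 | 8 | 9
  I2 | 10 | 11 | 17 | 18   struct: MUL busy until I1 writes@9
  I3 | 11 | 12 | 13 | 14
  I4 | 15 | 19 | 20 | 21   struct: SHIFT busy until I3 writes@14 · RAW R2: wait I2 write@18
  I5 | 22 | 23 | 24 | 25   struct: SHIFT busy until I4 writes@21
  I6 | 23 | 26 | 28 | 29   RAW R3: wait I5 write@25
  I7 | 30 | 31 | 33 | 34   struct: ADD busy until I6 writes@29

I2 = (10, 11, 17, 18)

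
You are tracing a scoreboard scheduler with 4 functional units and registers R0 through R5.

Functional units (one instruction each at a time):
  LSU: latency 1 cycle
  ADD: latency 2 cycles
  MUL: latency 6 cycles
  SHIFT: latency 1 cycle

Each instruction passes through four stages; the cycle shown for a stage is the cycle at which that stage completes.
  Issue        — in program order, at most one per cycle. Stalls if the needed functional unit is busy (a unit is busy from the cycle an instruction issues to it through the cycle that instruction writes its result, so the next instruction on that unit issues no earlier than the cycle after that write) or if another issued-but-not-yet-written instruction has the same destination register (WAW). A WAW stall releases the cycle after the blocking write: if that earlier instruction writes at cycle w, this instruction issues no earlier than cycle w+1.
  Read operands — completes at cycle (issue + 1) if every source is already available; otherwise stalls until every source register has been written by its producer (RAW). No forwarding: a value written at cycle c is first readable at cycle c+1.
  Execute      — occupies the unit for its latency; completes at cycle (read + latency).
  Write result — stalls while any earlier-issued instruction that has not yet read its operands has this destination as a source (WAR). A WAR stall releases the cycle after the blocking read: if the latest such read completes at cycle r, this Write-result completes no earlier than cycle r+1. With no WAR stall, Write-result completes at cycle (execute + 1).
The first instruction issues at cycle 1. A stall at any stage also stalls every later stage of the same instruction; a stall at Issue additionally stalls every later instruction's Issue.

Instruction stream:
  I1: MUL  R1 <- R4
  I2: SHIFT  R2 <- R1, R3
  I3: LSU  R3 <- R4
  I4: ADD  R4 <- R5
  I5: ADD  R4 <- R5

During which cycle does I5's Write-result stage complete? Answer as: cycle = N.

t=1  I1→MUL
t=2  I1 RO, I2→SHIFT
t=3  I3→LSU
t=4  I3 RO, I4→ADD
t=5  I3 EX, I4 RO
t=7  I4 EX
t=8  I1 EX, I4 WR R4
t=9  I1 WR R1, I5→ADD
t=10  I2 RO, I5 RO
t=11  I2 EX, I3 WR R3
t=12  I2 WR R2, I5 EX
t=13  I5 WR R4

cycle = 13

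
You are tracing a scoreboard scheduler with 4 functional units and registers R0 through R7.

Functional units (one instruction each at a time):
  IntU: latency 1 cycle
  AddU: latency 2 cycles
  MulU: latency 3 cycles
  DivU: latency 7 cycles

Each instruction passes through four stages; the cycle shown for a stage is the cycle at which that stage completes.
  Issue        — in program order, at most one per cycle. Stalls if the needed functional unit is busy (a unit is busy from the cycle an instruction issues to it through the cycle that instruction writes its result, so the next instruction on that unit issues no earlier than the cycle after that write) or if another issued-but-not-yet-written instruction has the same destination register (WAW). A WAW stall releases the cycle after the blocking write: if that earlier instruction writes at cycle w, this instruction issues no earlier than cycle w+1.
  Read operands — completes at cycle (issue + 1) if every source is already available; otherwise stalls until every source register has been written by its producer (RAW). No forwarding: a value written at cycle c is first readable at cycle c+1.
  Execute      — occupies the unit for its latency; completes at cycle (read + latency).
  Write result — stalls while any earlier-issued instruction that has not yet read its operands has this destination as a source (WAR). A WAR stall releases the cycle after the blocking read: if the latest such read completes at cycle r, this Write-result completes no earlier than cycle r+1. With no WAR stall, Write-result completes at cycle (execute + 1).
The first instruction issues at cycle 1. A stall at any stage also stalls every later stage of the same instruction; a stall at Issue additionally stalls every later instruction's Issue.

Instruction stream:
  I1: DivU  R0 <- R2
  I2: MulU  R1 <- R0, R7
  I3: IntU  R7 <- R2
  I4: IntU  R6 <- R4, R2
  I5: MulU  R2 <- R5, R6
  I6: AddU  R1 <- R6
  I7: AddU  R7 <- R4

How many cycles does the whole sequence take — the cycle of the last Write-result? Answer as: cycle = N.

cycle = 26

cycle 1: I1→DivU
cycle 2: I1 RO, I2→MulU
cycle 3: I3→IntU
cycle 4: I3 RO
cycle 5: I3 EX
cycle 9: I1 EX
cycle 10: I1 WR R0
cycle 11: I2 RO
cycle 12: I3 WR R7
cycle 13: I4→IntU
cycle 14: I2 EX, I4 RO
cycle 15: I2 WR R1, I4 EX
cycle 16: I4 WR R6, I5→MulU
cycle 17: I5 RO, I6→AddU
cycle 18: I6 RO
cycle 20: I5 EX, I6 EX
cycle 21: I5 WR R2, I6 WR R1
cycle 22: I7→AddU
cycle 23: I7 RO
cycle 25: I7 EX
cycle 26: I7 WR R7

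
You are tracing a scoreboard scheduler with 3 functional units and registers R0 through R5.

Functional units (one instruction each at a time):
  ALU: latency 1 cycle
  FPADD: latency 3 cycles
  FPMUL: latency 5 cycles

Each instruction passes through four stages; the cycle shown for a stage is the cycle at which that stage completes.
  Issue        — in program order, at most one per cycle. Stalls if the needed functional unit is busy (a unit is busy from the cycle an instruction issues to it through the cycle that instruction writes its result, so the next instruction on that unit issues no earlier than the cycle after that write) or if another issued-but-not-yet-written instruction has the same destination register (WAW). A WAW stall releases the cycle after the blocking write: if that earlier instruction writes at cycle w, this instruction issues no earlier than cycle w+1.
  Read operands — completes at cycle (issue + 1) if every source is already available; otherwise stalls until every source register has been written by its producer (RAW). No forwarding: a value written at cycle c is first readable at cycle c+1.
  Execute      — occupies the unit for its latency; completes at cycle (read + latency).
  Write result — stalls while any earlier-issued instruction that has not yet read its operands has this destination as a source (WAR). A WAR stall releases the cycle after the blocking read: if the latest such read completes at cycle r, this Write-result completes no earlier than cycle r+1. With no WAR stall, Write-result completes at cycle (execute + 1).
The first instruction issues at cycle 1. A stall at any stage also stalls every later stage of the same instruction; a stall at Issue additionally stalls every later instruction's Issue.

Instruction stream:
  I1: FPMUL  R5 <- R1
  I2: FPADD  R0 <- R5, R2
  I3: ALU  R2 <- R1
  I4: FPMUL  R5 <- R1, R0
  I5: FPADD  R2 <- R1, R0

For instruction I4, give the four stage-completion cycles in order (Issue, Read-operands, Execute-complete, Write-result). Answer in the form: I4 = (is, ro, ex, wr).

[1] I1 dispatched to FPMUL
[2] I1 operands ready · I2 dispatched to FPADD
[3] I3 dispatched to ALU
[4] I3 operands ready
[5] I3 complete
[7] I1 complete
[8] R5←I1
[9] I2 operands ready · I4 dispatched to FPMUL
[10] R2←I3
[12] I2 complete
[13] R0←I2
[14] I4 operands ready · I5 dispatched to FPADD
[15] I5 operands ready
[18] I5 complete
[19] I4 complete · R2←I5
[20] R5←I4

I4 = (9, 14, 19, 20)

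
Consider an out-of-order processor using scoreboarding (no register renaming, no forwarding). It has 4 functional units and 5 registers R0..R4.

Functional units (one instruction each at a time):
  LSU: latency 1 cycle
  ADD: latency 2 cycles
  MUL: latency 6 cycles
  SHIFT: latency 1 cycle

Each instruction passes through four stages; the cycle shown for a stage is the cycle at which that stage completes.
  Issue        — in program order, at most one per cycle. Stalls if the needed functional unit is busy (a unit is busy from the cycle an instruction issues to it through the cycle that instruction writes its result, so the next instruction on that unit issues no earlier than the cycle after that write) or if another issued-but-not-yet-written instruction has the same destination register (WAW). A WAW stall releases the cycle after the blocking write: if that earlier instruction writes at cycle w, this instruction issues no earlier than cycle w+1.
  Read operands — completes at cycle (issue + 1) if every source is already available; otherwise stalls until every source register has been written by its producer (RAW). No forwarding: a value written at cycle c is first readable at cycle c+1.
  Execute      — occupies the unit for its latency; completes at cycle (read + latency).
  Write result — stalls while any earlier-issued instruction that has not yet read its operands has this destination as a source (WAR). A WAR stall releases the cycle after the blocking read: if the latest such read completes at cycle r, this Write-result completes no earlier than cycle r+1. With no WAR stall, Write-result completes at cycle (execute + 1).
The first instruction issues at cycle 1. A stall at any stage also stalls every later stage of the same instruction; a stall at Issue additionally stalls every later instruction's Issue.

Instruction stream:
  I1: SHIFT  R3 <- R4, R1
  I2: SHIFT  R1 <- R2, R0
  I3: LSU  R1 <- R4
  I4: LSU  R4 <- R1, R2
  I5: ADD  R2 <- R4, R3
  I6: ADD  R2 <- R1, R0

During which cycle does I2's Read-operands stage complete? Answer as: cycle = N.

cycle = 6

c1: I1 issues→SHIFT
c2: I1 reads
c3: I1 exec-done
c4: I1 writes R3
c5: I2 issues→SHIFT
c6: I2 reads
c7: I2 exec-done
c8: I2 writes R1
c9: I3 issues→LSU
c10: I3 reads
c11: I3 exec-done
c12: I3 writes R1
c13: I4 issues→LSU
c14: I4 reads; I5 issues→ADD
c15: I4 exec-done
c16: I4 writes R4
c17: I5 reads
c19: I5 exec-done
c20: I5 writes R2
c21: I6 issues→ADD
c22: I6 reads
c24: I6 exec-done
c25: I6 writes R2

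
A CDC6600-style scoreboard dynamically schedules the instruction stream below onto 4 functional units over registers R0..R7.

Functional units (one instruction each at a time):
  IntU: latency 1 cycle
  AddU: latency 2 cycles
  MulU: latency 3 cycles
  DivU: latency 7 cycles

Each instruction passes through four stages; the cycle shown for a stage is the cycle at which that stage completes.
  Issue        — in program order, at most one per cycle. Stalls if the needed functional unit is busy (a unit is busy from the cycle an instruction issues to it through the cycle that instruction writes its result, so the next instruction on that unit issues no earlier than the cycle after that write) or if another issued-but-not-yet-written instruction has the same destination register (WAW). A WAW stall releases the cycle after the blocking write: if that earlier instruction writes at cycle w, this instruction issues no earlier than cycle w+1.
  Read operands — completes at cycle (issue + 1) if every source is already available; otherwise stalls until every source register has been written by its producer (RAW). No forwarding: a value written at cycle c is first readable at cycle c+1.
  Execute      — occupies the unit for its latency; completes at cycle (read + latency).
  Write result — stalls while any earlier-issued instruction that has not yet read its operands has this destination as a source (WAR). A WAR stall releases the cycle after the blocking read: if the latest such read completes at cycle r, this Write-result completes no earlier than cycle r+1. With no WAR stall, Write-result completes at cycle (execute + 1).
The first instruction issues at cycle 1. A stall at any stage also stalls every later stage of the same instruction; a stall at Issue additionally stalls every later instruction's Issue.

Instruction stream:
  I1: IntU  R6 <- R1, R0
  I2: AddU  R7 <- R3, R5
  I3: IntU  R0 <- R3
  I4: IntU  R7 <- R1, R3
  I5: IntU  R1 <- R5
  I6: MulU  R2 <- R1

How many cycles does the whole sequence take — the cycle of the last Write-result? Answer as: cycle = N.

cycle 1: issue I1 (IntU)
cycle 2: I1 read-ops · issue I2 (AddU)
cycle 3: I1 finished on IntU · I2 read-ops
cycle 4: I1→R6
cycle 5: I2 finished on AddU · issue I3 (IntU)
cycle 6: I2→R7 · I3 read-ops
cycle 7: I3 finished on IntU
cycle 8: I3→R0
cycle 9: issue I4 (IntU)
cycle 10: I4 read-ops
cycle 11: I4 finished on IntU
cycle 12: I4→R7
cycle 13: issue I5 (IntU)
cycle 14: I5 read-ops · issue I6 (MulU)
cycle 15: I5 finished on IntU
cycle 16: I5→R1
cycle 17: I6 read-ops
cycle 20: I6 finished on MulU
cycle 21: I6→R2

cycle = 21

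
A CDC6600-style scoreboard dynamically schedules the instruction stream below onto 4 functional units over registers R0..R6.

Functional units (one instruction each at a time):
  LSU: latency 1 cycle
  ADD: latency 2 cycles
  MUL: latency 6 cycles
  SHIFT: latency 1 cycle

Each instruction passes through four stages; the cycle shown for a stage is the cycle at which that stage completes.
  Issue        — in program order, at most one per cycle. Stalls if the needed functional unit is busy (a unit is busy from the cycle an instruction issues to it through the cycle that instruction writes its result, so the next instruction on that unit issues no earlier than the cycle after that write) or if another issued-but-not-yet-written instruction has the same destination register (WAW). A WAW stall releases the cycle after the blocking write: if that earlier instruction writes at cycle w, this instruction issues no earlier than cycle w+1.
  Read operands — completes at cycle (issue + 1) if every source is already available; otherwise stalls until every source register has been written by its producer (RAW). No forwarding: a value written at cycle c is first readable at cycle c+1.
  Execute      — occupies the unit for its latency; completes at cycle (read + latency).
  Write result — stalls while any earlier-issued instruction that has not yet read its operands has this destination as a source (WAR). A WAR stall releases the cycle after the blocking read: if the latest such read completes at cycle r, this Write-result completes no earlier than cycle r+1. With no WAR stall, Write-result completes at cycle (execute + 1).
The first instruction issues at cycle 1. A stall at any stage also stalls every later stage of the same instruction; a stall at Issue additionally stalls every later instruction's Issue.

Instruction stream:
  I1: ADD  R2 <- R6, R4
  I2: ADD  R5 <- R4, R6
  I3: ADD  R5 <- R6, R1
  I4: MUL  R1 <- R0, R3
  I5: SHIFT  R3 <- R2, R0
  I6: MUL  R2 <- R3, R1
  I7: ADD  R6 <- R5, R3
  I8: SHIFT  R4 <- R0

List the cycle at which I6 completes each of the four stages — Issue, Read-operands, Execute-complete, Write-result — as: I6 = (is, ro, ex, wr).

I6 = (21, 22, 28, 29)

I1 -> (1, 2, 4, 5)
I2 -> (6, 7, 9, 10)  // struct: ADD busy until I1 writes@5
I3 -> (11, 12, 14, 15)  // struct: ADD busy until I2 writes@10
I4 -> (12, 13, 19, 20)
I5 -> (13, 14, 15, 16)
I6 -> (21, 22, 28, 29)  // struct: MUL busy until I4 writes@20
I7 -> (22, 23, 25, 26)
I8 -> (23, 24, 25, 26)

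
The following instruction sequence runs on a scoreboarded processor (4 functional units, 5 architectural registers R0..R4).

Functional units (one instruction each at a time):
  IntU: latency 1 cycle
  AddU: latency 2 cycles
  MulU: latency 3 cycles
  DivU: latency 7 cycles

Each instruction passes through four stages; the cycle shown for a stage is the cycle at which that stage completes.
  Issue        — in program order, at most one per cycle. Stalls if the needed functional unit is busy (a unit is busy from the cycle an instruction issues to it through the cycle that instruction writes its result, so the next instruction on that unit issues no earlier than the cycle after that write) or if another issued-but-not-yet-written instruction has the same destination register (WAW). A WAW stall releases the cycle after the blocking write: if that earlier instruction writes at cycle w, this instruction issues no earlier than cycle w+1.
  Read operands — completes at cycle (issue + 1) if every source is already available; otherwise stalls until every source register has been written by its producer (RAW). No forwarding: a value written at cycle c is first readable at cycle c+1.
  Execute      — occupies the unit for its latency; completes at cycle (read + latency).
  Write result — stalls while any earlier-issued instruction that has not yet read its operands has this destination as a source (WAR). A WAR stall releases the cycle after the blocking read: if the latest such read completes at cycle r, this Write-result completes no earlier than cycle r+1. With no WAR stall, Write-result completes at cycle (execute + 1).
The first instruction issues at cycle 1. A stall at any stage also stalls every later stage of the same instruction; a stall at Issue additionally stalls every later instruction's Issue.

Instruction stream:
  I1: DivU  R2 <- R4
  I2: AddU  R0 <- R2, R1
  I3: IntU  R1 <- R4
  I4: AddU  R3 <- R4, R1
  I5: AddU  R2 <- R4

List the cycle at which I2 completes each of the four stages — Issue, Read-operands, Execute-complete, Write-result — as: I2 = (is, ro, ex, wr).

I2 = (2, 11, 13, 14)

I1: IS=1 RO=2 EX=9 WR=10
I2: IS=2 RO=11 EX=13 WR=14  [RAW R2: wait I1 write@10]
I3: IS=3 RO=4 EX=5 WR=12  [WAR R1: wait I2 read@11]
I4: IS=15 RO=16 EX=18 WR=19  [struct: AddU busy until I2 writes@14]
I5: IS=20 RO=21 EX=23 WR=24  [struct: AddU busy until I4 writes@19]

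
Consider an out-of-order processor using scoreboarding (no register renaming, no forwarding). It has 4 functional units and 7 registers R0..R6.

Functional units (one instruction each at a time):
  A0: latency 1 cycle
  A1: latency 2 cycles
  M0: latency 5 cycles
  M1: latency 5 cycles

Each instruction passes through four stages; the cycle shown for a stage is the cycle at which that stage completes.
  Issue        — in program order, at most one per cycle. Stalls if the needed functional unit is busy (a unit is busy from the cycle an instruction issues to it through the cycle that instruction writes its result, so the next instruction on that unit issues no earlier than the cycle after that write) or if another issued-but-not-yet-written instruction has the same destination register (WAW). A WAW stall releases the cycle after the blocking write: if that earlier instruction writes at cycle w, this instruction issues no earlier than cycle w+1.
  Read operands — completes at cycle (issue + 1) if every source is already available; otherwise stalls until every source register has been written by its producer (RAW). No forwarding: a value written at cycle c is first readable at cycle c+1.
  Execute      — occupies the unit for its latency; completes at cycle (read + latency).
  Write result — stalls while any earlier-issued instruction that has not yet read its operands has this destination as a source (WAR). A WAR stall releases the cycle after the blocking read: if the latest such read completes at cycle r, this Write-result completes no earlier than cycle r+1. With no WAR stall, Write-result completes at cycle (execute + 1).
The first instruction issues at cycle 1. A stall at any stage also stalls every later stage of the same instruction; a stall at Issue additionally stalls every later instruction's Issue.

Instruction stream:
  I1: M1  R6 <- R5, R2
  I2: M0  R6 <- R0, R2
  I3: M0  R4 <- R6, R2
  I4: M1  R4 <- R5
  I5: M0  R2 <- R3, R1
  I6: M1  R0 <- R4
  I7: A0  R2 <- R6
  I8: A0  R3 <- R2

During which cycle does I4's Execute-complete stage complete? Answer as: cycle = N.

[I1] 1/2/7/8
[I2] 9/10/15/16  (WAW R6: wait I1 write@8)
[I3] 17/18/23/24  (struct: M0 busy until I2 writes@16)
[I4] 25/26/31/32  (WAW R4: wait I3 write@24)
[I5] 26/27/32/33
[I6] 33/34/39/40  (struct: M1 busy until I4 writes@32)
[I7] 34/35/36/37
[I8] 38/39/40/41  (struct: A0 busy until I7 writes@37)

cycle = 31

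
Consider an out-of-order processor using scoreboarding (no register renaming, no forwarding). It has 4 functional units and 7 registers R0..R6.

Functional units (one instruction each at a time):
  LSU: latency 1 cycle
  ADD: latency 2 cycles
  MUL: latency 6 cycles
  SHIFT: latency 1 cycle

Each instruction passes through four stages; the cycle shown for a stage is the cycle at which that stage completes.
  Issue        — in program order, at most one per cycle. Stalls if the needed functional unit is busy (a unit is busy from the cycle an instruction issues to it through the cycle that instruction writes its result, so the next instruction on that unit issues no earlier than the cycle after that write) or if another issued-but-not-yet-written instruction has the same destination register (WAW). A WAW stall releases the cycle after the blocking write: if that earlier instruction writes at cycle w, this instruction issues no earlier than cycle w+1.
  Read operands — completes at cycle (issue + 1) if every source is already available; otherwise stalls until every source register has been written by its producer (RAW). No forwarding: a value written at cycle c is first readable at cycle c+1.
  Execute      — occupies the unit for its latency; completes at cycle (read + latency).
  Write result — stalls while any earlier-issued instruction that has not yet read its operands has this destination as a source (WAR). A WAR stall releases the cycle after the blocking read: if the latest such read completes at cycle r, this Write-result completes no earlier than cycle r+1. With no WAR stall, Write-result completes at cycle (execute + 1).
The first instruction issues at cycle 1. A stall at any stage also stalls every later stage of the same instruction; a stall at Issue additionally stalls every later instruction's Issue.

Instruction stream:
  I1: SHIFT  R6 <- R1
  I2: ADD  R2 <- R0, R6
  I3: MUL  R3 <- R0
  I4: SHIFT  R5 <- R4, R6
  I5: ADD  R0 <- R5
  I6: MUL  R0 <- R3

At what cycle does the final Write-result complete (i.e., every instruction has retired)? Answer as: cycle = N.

cycle = 22

cycle 1: I1 dispatched to SHIFT
cycle 2: I1 operands ready, I2 dispatched to ADD
cycle 3: I1 complete, I3 dispatched to MUL
cycle 4: R6←I1, I3 operands ready
cycle 5: I2 operands ready, I4 dispatched to SHIFT
cycle 6: I4 operands ready
cycle 7: I2 complete, I4 complete
cycle 8: R2←I2, R5←I4
cycle 9: I5 dispatched to ADD
cycle 10: I3 complete, I5 operands ready
cycle 11: R3←I3
cycle 12: I5 complete
cycle 13: R0←I5
cycle 14: I6 dispatched to MUL
cycle 15: I6 operands ready
cycle 21: I6 complete
cycle 22: R0←I6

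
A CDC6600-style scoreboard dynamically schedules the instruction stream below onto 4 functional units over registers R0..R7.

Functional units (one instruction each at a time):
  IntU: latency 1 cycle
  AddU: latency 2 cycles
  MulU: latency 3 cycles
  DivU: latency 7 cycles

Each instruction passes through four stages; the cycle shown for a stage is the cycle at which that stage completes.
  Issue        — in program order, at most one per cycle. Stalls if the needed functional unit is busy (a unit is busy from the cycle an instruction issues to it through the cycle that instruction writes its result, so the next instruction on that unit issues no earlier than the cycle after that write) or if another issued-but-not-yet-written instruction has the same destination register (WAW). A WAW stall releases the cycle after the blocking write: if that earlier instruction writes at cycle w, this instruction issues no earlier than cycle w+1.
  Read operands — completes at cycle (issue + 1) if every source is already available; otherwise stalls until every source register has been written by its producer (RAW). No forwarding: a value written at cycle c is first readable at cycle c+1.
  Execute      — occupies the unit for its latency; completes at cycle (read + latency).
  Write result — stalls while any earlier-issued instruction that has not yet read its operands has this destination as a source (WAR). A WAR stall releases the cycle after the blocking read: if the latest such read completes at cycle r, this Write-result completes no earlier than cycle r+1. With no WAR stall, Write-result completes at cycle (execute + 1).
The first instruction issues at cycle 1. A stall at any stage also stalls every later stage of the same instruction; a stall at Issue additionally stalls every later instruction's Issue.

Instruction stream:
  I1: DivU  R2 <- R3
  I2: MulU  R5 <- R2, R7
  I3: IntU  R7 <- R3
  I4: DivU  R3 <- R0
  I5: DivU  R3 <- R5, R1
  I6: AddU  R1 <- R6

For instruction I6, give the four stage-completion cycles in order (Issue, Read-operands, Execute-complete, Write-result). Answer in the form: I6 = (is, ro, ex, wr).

t=1  I1 issues→DivU
t=2  I1 reads; I2 issues→MulU
t=3  I3 issues→IntU
t=4  I3 reads
t=5  I3 exec-done
t=9  I1 exec-done
t=10  I1 writes R2
t=11  I2 reads; I4 issues→DivU
t=12  I3 writes R7; I4 reads
t=14  I2 exec-done
t=15  I2 writes R5
t=19  I4 exec-done
t=20  I4 writes R3
t=21  I5 issues→DivU
t=22  I5 reads; I6 issues→AddU
t=23  I6 reads
t=25  I6 exec-done
t=26  I6 writes R1
t=29  I5 exec-done
t=30  I5 writes R3

I6 = (22, 23, 25, 26)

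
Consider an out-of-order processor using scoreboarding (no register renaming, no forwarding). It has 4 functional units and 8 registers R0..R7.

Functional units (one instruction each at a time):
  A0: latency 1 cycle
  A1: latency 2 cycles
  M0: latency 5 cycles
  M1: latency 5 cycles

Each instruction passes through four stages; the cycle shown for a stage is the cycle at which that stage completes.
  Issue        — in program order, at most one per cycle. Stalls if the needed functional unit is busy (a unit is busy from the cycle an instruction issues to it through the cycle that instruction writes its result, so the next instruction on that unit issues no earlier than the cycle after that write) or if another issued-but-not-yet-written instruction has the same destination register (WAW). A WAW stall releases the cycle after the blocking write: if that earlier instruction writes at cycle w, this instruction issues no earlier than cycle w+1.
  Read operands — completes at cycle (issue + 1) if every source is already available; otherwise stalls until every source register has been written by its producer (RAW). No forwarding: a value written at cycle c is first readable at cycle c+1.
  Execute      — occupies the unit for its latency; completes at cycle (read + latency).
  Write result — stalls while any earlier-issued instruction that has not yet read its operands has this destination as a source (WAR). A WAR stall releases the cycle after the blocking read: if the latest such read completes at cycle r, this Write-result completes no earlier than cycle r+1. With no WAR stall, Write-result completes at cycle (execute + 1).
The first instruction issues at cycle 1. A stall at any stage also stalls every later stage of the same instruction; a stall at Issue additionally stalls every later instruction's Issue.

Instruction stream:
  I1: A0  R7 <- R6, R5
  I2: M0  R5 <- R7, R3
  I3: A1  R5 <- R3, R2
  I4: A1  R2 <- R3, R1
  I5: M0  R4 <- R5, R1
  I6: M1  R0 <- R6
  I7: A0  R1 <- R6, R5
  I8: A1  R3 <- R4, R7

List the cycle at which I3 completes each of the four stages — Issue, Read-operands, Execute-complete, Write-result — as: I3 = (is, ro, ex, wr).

I3 = (12, 13, 15, 16)

t=1  I1 issues→A0
t=2  I1 reads · I2 issues→M0
t=3  I1 exec-done
t=4  I1 writes R7
t=5  I2 reads
t=10  I2 exec-done
t=11  I2 writes R5
t=12  I3 issues→A1
t=13  I3 reads
t=15  I3 exec-done
t=16  I3 writes R5
t=17  I4 issues→A1
t=18  I4 reads · I5 issues→M0
t=19  I5 reads · I6 issues→M1
t=20  I4 exec-done · I6 reads · I7 issues→A0
t=21  I4 writes R2 · I7 reads
t=22  I7 exec-done · I8 issues→A1
t=23  I7 writes R1
t=24  I5 exec-done
t=25  I5 writes R4 · I6 exec-done
t=26  I6 writes R0 · I8 reads
t=28  I8 exec-done
t=29  I8 writes R3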